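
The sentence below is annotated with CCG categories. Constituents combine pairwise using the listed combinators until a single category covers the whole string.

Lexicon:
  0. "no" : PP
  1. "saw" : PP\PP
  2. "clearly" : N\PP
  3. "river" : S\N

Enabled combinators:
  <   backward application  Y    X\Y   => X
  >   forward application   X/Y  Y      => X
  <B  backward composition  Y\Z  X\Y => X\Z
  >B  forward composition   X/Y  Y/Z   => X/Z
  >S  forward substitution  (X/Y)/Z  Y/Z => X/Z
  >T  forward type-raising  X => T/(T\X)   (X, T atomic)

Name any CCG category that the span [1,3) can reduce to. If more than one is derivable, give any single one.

[0,4] S   <
  [0,3] N   <
    [0,1] "no" : PP
    [1,3] N\PP   <B
      [1,2] "saw" : PP\PP
      [2,3] "clearly" : N\PP
  [3,4] "river" : S\N

N\PP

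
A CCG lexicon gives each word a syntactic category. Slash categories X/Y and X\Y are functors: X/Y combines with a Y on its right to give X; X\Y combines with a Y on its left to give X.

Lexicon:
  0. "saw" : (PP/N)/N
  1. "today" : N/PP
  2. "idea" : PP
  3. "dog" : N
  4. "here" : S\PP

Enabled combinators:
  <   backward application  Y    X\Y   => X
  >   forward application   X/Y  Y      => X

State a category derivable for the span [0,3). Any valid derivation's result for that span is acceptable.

[0,5] S   <
  [0,4] PP   >
    [0,3] PP/N   >
      [0,1] "saw" : (PP/N)/N
      [1,3] N   >
        [1,2] "today" : N/PP
        [2,3] "idea" : PP
    [3,4] "dog" : N
  [4,5] "here" : S\PP

PP/N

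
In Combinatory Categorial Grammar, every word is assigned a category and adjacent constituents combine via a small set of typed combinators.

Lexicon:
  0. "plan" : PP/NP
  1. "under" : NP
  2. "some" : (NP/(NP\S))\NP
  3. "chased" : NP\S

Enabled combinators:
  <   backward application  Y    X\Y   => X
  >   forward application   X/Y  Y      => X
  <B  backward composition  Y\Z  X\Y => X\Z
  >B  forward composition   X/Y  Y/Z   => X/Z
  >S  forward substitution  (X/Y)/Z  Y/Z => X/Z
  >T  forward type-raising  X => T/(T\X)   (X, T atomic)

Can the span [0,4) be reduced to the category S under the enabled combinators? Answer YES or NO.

PP/NP NP (NP/(NP\S))\NP NP\S
CKY chart[0,4] = {N/(N\PP), NP/(NP\PP), PP, PP/(NP\NP), PP/(PP\PP), S/(S\PP)}; S ∉ chart

NO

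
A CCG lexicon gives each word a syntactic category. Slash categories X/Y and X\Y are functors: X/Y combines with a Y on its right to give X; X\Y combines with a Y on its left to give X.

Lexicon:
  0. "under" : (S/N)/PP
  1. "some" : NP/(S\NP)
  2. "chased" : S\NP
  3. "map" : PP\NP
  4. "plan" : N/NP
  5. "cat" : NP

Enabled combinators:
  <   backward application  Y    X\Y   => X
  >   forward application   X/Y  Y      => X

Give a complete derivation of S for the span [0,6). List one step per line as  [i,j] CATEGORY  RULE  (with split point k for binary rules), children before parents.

[0,1] (S/N)/PP  lex  "under"
[1,2] NP/(S\NP)  lex  "some"
[2,3] S\NP  lex  "chased"
[1,3] NP  >  k=2
[3,4] PP\NP  lex  "map"
[1,4] PP  <  k=3
[0,4] S/N  >  k=1
[4,5] N/NP  lex  "plan"
[5,6] NP  lex  "cat"
[4,6] N  >  k=5
[0,6] S  >  k=4

[0,6] S   >
  [0,4] S/N   >
    [0,1] "under" : (S/N)/PP
    [1,4] PP   <
      [1,3] NP   >
        [1,2] "some" : NP/(S\NP)
        [2,3] "chased" : S\NP
      [3,4] "map" : PP\NP
  [4,6] N   >
    [4,5] "plan" : N/NP
    [5,6] "cat" : NP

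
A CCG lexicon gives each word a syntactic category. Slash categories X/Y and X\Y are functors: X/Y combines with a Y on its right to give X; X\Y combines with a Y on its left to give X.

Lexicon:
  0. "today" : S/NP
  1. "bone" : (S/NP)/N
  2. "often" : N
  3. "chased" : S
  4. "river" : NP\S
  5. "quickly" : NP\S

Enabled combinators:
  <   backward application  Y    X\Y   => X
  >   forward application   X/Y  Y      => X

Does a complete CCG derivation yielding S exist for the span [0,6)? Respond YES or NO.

[0,6] S   >
  [0,1] "today" : S/NP
  [1,6] NP   <
    [1,5] S   >
      [1,3] S/NP   >
        [1,2] "bone" : (S/NP)/N
        [2,3] "often" : N
      [3,5] NP   <
        [3,4] "chased" : S
        [4,5] "river" : NP\S
    [5,6] "quickly" : NP\S

YES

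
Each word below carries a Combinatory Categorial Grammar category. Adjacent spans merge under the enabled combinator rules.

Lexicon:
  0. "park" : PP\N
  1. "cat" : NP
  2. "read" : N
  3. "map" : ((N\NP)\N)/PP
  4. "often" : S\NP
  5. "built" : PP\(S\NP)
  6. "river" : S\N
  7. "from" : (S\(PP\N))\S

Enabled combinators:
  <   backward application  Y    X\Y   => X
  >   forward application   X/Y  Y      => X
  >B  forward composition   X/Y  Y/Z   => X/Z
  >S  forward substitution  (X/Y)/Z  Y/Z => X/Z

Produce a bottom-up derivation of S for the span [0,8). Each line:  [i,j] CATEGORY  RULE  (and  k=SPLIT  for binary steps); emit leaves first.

[0,1] PP\N  lex  "park"
[1,2] NP  lex  "cat"
[2,3] N  lex  "read"
[3,4] ((N\NP)\N)/PP  lex  "map"
[4,5] S\NP  lex  "often"
[5,6] PP\(S\NP)  lex  "built"
[4,6] PP  <  k=5
[3,6] (N\NP)\N  >  k=4
[2,6] N\NP  <  k=3
[1,6] N  <  k=2
[6,7] S\N  lex  "river"
[1,7] S  <  k=6
[7,8] (S\(PP\N))\S  lex  "from"
[1,8] S\(PP\N)  <  k=7
[0,8] S  <  k=1

[0,8] S   <
  [0,1] "park" : PP\N
  [1,8] S\(PP\N)   <
    [1,7] S   <
      [1,6] N   <
        [1,2] "cat" : NP
        [2,6] N\NP   <
          [2,3] "read" : N
          [3,6] (N\NP)\N   >
            [3,4] "map" : ((N\NP)\N)/PP
            [4,6] PP   <
              [4,5] "often" : S\NP
              [5,6] "built" : PP\(S\NP)
      [6,7] "river" : S\N
    [7,8] "from" : (S\(PP\N))\S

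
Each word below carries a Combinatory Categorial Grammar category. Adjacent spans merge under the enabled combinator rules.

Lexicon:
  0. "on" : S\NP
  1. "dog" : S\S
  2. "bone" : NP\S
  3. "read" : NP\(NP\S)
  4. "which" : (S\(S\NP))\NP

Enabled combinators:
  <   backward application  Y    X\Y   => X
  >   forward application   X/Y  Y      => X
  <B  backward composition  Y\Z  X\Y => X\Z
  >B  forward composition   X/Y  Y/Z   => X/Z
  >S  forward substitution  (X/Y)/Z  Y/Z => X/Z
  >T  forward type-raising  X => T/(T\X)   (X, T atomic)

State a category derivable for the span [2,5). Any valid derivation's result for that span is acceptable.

[0,5] S   <
  [0,2] S\NP   <B
    [0,1] "on" : S\NP
    [1,2] "dog" : S\S
  [2,5] S\(S\NP)   <
    [2,4] NP   <
      [2,3] "bone" : NP\S
      [3,4] "read" : NP\(NP\S)
    [4,5] "which" : (S\(S\NP))\NP

S\(S\NP)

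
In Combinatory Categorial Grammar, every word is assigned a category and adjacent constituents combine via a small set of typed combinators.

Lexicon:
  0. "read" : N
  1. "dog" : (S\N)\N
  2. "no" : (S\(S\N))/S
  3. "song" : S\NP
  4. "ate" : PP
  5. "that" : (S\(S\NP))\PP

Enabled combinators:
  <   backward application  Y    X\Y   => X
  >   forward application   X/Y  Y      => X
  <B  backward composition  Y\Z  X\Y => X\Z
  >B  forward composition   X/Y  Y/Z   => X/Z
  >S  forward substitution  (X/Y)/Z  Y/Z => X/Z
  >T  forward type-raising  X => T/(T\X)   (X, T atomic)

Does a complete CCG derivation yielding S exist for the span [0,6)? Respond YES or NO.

YES

[0,6] S   <
  [0,2] S\N   <
    [0,1] "read" : N
    [1,2] "dog" : (S\N)\N
  [2,6] S\(S\N)   >
    [2,3] "no" : (S\(S\N))/S
    [3,6] S   <
      [3,4] "song" : S\NP
      [4,6] S\(S\NP)   <
        [4,5] "ate" : PP
        [5,6] "that" : (S\(S\NP))\PP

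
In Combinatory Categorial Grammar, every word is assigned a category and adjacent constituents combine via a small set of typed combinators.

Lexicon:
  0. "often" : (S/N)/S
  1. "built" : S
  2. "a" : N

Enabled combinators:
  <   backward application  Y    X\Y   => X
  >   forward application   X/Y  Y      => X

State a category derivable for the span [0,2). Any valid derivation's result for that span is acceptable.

[0,3] S   >
  [0,2] S/N   >
    [0,1] "often" : (S/N)/S
    [1,2] "built" : S
  [2,3] "a" : N

S/N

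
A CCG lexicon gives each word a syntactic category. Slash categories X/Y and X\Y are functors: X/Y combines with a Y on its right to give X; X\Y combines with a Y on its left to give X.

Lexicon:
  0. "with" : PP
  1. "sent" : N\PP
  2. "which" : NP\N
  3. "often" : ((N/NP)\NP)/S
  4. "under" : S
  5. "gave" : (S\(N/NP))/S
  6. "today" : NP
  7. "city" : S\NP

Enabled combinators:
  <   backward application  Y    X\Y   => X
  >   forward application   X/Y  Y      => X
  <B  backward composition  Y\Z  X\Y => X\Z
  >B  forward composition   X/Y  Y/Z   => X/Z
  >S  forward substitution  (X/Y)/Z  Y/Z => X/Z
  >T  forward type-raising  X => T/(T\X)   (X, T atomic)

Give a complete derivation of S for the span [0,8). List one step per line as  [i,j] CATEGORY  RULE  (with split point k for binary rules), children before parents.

[0,1] PP  lex  "with"
[1,2] N\PP  lex  "sent"
[2,3] NP\N  lex  "which"
[1,3] NP\PP  <B  k=2
[0,3] NP  <  k=1
[3,4] ((N/NP)\NP)/S  lex  "often"
[4,5] S  lex  "under"
[3,5] (N/NP)\NP  >  k=4
[5,6] (S\(N/NP))/S  lex  "gave"
[6,7] NP  lex  "today"
[7,8] S\NP  lex  "city"
[6,8] S  <  k=7
[5,8] S\(N/NP)  >  k=6
[3,8] S\NP  <B  k=5
[0,8] S  <  k=3

[0,8] S   <
  [0,3] NP   <
    [0,1] "with" : PP
    [1,3] NP\PP   <B
      [1,2] "sent" : N\PP
      [2,3] "which" : NP\N
  [3,8] S\NP   <B
    [3,5] (N/NP)\NP   >
      [3,4] "often" : ((N/NP)\NP)/S
      [4,5] "under" : S
    [5,8] S\(N/NP)   >
      [5,6] "gave" : (S\(N/NP))/S
      [6,8] S   <
        [6,7] "today" : NP
        [7,8] "city" : S\NP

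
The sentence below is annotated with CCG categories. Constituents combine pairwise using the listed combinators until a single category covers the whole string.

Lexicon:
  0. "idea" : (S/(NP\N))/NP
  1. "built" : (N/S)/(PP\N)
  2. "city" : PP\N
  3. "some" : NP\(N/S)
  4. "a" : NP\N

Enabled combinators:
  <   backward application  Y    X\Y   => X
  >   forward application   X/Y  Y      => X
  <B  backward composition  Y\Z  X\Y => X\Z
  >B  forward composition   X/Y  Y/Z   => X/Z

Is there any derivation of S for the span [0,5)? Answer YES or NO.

[0,5] S   >
  [0,4] S/(NP\N)   >
    [0,1] "idea" : (S/(NP\N))/NP
    [1,4] NP   <
      [1,3] N/S   >
        [1,2] "built" : (N/S)/(PP\N)
        [2,3] "city" : PP\N
      [3,4] "some" : NP\(N/S)
  [4,5] "a" : NP\N

YES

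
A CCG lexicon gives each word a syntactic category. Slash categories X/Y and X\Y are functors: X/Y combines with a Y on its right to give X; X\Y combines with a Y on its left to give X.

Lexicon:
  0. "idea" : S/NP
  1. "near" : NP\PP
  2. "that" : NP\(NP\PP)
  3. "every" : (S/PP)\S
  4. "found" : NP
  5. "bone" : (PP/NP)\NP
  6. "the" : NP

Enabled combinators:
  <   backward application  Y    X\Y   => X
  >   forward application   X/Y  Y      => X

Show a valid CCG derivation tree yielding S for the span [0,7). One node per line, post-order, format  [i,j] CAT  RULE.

[0,1] S/NP  lex  "idea"
[1,2] NP\PP  lex  "near"
[2,3] NP\(NP\PP)  lex  "that"
[1,3] NP  <  k=2
[0,3] S  >  k=1
[3,4] (S/PP)\S  lex  "every"
[0,4] S/PP  <  k=3
[4,5] NP  lex  "found"
[5,6] (PP/NP)\NP  lex  "bone"
[4,6] PP/NP  <  k=5
[6,7] NP  lex  "the"
[4,7] PP  >  k=6
[0,7] S  >  k=4

[0,7] S   >
  [0,4] S/PP   <
    [0,3] S   >
      [0,1] "idea" : S/NP
      [1,3] NP   <
        [1,2] "near" : NP\PP
        [2,3] "that" : NP\(NP\PP)
    [3,4] "every" : (S/PP)\S
  [4,7] PP   >
    [4,6] PP/NP   <
      [4,5] "found" : NP
      [5,6] "bone" : (PP/NP)\NP
    [6,7] "the" : NP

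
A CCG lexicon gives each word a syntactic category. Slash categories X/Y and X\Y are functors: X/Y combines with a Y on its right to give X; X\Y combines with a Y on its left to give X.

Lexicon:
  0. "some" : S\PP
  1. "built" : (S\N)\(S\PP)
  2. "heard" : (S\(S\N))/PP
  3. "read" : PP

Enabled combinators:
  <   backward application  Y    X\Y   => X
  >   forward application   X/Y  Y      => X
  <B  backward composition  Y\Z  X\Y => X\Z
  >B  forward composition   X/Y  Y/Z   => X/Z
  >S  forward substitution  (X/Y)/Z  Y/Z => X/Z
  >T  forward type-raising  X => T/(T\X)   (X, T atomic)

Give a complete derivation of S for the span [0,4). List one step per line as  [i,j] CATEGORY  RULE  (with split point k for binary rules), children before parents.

[0,4] S   <
  [0,2] S\N   <
    [0,1] "some" : S\PP
    [1,2] "built" : (S\N)\(S\PP)
  [2,4] S\(S\N)   >
    [2,3] "heard" : (S\(S\N))/PP
    [3,4] "read" : PP

[0,1] S\PP  lex  "some"
[1,2] (S\N)\(S\PP)  lex  "built"
[0,2] S\N  <  k=1
[2,3] (S\(S\N))/PP  lex  "heard"
[3,4] PP  lex  "read"
[2,4] S\(S\N)  >  k=3
[0,4] S  <  k=2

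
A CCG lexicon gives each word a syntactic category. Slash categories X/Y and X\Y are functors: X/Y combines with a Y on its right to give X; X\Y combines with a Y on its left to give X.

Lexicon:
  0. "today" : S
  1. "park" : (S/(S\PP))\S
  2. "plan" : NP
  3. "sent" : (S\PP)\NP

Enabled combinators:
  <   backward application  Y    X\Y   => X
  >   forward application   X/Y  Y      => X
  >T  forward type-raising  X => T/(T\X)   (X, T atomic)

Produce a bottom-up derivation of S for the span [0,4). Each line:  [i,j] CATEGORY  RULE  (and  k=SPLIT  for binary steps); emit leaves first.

[0,4] S   >
  [0,2] S/(S\PP)   <
    [0,1] "today" : S
    [1,2] "park" : (S/(S\PP))\S
  [2,4] S\PP   <
    [2,3] "plan" : NP
    [3,4] "sent" : (S\PP)\NP

[0,1] S  lex  "today"
[1,2] (S/(S\PP))\S  lex  "park"
[0,2] S/(S\PP)  <  k=1
[2,3] NP  lex  "plan"
[3,4] (S\PP)\NP  lex  "sent"
[2,4] S\PP  <  k=3
[0,4] S  >  k=2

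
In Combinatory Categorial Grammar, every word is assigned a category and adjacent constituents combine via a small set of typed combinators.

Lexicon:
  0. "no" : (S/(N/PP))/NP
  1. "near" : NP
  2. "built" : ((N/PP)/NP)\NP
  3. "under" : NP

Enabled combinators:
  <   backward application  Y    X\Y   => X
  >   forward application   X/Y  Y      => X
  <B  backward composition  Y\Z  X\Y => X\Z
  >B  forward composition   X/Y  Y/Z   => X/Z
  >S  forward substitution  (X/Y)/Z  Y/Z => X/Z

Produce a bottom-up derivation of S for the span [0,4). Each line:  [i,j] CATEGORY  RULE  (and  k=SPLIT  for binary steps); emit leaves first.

[0,1] (S/(N/PP))/NP  lex  "no"
[1,2] NP  lex  "near"
[2,3] ((N/PP)/NP)\NP  lex  "built"
[1,3] (N/PP)/NP  <  k=2
[0,3] S/NP  >S  k=1
[3,4] NP  lex  "under"
[0,4] S  >  k=3

[0,4] S   >
  [0,3] S/NP   >S
    [0,1] "no" : (S/(N/PP))/NP
    [1,3] (N/PP)/NP   <
      [1,2] "near" : NP
      [2,3] "built" : ((N/PP)/NP)\NP
  [3,4] "under" : NP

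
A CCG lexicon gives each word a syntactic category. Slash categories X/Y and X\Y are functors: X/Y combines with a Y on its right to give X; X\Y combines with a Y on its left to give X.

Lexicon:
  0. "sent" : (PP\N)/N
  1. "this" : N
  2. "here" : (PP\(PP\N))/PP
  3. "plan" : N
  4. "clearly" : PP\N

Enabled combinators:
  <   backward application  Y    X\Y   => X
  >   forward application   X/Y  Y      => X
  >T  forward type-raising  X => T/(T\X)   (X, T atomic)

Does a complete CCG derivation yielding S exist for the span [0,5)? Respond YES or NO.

NO

(PP\N)/N N (PP\(PP\N))/PP N PP\N
CKY chart[0,5] = {N/(N\PP), NP/(NP\PP), PP, PP/(PP\PP), S/(S\PP)}; S ∉ chart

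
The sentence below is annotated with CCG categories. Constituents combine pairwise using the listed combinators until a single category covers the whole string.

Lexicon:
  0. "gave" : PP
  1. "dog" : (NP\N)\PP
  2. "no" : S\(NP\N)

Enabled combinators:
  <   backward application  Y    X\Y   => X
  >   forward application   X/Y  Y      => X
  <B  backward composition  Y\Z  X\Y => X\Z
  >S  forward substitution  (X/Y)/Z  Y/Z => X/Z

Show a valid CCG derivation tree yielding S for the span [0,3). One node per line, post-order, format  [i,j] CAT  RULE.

[0,3] S   <
  [0,1] "gave" : PP
  [1,3] S\PP   <B
    [1,2] "dog" : (NP\N)\PP
    [2,3] "no" : S\(NP\N)

[0,1] PP  lex  "gave"
[1,2] (NP\N)\PP  lex  "dog"
[2,3] S\(NP\N)  lex  "no"
[1,3] S\PP  <B  k=2
[0,3] S  <  k=1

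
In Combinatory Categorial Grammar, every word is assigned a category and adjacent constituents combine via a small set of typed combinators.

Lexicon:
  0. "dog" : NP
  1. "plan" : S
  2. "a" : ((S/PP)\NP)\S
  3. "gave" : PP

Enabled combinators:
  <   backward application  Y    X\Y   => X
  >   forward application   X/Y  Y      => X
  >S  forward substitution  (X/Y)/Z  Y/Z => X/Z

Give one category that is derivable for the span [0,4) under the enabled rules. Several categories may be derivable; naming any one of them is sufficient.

[0,4] S   >
  [0,3] S/PP   <
    [0,1] "dog" : NP
    [1,3] (S/PP)\NP   <
      [1,2] "plan" : S
      [2,3] "a" : ((S/PP)\NP)\S
  [3,4] "gave" : PP

S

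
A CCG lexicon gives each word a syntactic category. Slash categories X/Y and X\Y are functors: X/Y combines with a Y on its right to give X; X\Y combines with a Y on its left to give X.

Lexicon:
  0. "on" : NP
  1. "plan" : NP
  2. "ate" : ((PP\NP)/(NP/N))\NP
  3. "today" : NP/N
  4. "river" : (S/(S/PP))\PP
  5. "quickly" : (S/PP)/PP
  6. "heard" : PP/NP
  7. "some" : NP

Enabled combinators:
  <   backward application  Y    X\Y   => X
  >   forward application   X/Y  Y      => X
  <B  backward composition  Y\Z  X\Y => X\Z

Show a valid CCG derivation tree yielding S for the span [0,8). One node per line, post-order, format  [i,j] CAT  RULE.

[0,1] NP  lex  "on"
[1,2] NP  lex  "plan"
[2,3] ((PP\NP)/(NP/N))\NP  lex  "ate"
[1,3] (PP\NP)/(NP/N)  <  k=2
[3,4] NP/N  lex  "today"
[1,4] PP\NP  >  k=3
[0,4] PP  <  k=1
[4,5] (S/(S/PP))\PP  lex  "river"
[0,5] S/(S/PP)  <  k=4
[5,6] (S/PP)/PP  lex  "quickly"
[6,7] PP/NP  lex  "heard"
[7,8] NP  lex  "some"
[6,8] PP  >  k=7
[5,8] S/PP  >  k=6
[0,8] S  >  k=5

[0,8] S   >
  [0,5] S/(S/PP)   <
    [0,4] PP   <
      [0,1] "on" : NP
      [1,4] PP\NP   >
        [1,3] (PP\NP)/(NP/N)   <
          [1,2] "plan" : NP
          [2,3] "ate" : ((PP\NP)/(NP/N))\NP
        [3,4] "today" : NP/N
    [4,5] "river" : (S/(S/PP))\PP
  [5,8] S/PP   >
    [5,6] "quickly" : (S/PP)/PP
    [6,8] PP   >
      [6,7] "heard" : PP/NP
      [7,8] "some" : NP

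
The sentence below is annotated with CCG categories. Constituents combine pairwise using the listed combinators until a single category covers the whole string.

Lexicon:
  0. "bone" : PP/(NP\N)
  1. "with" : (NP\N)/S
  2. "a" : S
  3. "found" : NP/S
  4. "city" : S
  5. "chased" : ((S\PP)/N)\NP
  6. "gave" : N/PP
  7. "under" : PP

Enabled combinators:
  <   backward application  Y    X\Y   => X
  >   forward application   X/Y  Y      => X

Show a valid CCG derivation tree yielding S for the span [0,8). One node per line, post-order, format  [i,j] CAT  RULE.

[0,1] PP/(NP\N)  lex  "bone"
[1,2] (NP\N)/S  lex  "with"
[2,3] S  lex  "a"
[1,3] NP\N  >  k=2
[0,3] PP  >  k=1
[3,4] NP/S  lex  "found"
[4,5] S  lex  "city"
[3,5] NP  >  k=4
[5,6] ((S\PP)/N)\NP  lex  "chased"
[3,6] (S\PP)/N  <  k=5
[6,7] N/PP  lex  "gave"
[7,8] PP  lex  "under"
[6,8] N  >  k=7
[3,8] S\PP  >  k=6
[0,8] S  <  k=3

[0,8] S   <
  [0,3] PP   >
    [0,1] "bone" : PP/(NP\N)
    [1,3] NP\N   >
      [1,2] "with" : (NP\N)/S
      [2,3] "a" : S
  [3,8] S\PP   >
    [3,6] (S\PP)/N   <
      [3,5] NP   >
        [3,4] "found" : NP/S
        [4,5] "city" : S
      [5,6] "chased" : ((S\PP)/N)\NP
    [6,8] N   >
      [6,7] "gave" : N/PP
      [7,8] "under" : PP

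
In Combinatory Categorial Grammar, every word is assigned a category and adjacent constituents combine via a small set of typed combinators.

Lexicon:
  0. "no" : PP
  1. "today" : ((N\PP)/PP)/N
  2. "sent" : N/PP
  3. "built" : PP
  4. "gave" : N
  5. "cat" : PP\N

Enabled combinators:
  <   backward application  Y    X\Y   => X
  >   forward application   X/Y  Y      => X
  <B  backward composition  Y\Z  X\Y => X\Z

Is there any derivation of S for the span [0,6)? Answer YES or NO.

PP ((N\PP)/PP)/N N/PP PP N PP\N
CKY chart[0,6] = {N}; S ∉ chart

NO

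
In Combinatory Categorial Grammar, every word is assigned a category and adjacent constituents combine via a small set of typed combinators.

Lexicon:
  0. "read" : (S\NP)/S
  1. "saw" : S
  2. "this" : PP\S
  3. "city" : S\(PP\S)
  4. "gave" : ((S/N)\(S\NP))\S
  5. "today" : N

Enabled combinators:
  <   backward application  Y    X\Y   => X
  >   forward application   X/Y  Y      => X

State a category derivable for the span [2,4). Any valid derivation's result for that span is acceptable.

[0,6] S   >
  [0,5] S/N   <
    [0,2] S\NP   >
      [0,1] "read" : (S\NP)/S
      [1,2] "saw" : S
    [2,5] (S/N)\(S\NP)   <
      [2,4] S   <
        [2,3] "this" : PP\S
        [3,4] "city" : S\(PP\S)
      [4,5] "gave" : ((S/N)\(S\NP))\S
  [5,6] "today" : N

S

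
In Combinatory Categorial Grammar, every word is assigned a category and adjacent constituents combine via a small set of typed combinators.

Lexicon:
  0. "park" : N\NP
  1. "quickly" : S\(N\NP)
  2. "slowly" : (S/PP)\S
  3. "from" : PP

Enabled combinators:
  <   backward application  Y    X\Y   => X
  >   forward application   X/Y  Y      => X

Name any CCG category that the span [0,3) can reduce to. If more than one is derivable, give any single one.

S/PP

[0,4] S   >
  [0,3] S/PP   <
    [0,2] S   <
      [0,1] "park" : N\NP
      [1,2] "quickly" : S\(N\NP)
    [2,3] "slowly" : (S/PP)\S
  [3,4] "from" : PP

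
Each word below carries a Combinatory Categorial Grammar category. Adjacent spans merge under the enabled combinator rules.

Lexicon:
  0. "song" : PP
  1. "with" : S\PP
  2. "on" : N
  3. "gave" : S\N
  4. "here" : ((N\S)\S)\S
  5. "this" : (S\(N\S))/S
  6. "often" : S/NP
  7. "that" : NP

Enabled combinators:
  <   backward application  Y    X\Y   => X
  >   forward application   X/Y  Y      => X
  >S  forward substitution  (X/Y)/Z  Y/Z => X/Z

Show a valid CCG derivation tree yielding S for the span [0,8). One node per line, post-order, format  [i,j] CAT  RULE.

[0,8] S   <
  [0,5] N\S   <
    [0,2] S   <
      [0,1] "song" : PP
      [1,2] "with" : S\PP
    [2,5] (N\S)\S   <
      [2,4] S   <
        [2,3] "on" : N
        [3,4] "gave" : S\N
      [4,5] "here" : ((N\S)\S)\S
  [5,8] S\(N\S)   >
    [5,6] "this" : (S\(N\S))/S
    [6,8] S   >
      [6,7] "often" : S/NP
      [7,8] "that" : NP

[0,1] PP  lex  "song"
[1,2] S\PP  lex  "with"
[0,2] S  <  k=1
[2,3] N  lex  "on"
[3,4] S\N  lex  "gave"
[2,4] S  <  k=3
[4,5] ((N\S)\S)\S  lex  "here"
[2,5] (N\S)\S  <  k=4
[0,5] N\S  <  k=2
[5,6] (S\(N\S))/S  lex  "this"
[6,7] S/NP  lex  "often"
[7,8] NP  lex  "that"
[6,8] S  >  k=7
[5,8] S\(N\S)  >  k=6
[0,8] S  <  k=5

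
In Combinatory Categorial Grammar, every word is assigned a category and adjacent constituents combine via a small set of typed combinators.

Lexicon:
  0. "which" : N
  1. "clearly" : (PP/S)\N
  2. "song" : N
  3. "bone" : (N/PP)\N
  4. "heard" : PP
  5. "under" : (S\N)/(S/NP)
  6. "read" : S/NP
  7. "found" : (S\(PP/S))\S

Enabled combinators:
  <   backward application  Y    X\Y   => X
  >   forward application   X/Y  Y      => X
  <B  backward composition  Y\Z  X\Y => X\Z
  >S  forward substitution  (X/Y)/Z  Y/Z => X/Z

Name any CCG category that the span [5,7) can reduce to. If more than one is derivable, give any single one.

S\N

[0,8] S   <
  [0,2] PP/S   <
    [0,1] "which" : N
    [1,2] "clearly" : (PP/S)\N
  [2,8] S\(PP/S)   <
    [2,7] S   <
      [2,5] N   >
        [2,4] N/PP   <
          [2,3] "song" : N
          [3,4] "bone" : (N/PP)\N
        [4,5] "heard" : PP
      [5,7] S\N   >
        [5,6] "under" : (S\N)/(S/NP)
        [6,7] "read" : S/NP
    [7,8] "found" : (S\(PP/S))\S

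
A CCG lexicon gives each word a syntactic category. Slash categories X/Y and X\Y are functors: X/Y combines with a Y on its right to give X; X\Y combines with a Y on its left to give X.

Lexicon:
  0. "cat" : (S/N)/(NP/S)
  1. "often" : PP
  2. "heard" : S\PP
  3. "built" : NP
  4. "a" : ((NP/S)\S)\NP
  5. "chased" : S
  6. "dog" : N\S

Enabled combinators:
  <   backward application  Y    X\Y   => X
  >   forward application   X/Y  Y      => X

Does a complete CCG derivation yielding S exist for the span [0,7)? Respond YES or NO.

[0,7] S   >
  [0,5] S/N   >
    [0,1] "cat" : (S/N)/(NP/S)
    [1,5] NP/S   <
      [1,3] S   <
        [1,2] "often" : PP
        [2,3] "heard" : S\PP
      [3,5] (NP/S)\S   <
        [3,4] "built" : NP
        [4,5] "a" : ((NP/S)\S)\NP
  [5,7] N   <
    [5,6] "chased" : S
    [6,7] "dog" : N\S

YES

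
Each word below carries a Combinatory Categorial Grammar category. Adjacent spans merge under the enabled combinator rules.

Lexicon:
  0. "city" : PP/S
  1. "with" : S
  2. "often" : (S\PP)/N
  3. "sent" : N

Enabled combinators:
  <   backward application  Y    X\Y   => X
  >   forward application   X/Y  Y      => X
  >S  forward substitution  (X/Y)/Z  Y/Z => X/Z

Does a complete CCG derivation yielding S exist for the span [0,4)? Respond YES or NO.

[0,4] S   <
  [0,2] PP   >
    [0,1] "city" : PP/S
    [1,2] "with" : S
  [2,4] S\PP   >
    [2,3] "often" : (S\PP)/N
    [3,4] "sent" : N

YES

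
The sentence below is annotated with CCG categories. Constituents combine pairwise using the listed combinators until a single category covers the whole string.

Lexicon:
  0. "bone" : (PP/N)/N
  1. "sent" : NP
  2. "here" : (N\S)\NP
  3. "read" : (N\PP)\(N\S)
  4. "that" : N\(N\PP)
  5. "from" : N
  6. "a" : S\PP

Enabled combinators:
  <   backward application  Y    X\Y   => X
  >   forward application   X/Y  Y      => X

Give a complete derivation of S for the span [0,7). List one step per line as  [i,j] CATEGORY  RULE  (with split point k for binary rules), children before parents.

[0,7] S   <
  [0,6] PP   >
    [0,5] PP/N   >
      [0,1] "bone" : (PP/N)/N
      [1,5] N   <
        [1,4] N\PP   <
          [1,3] N\S   <
            [1,2] "sent" : NP
            [2,3] "here" : (N\S)\NP
          [3,4] "read" : (N\PP)\(N\S)
        [4,5] "that" : N\(N\PP)
    [5,6] "from" : N
  [6,7] "a" : S\PP

[0,1] (PP/N)/N  lex  "bone"
[1,2] NP  lex  "sent"
[2,3] (N\S)\NP  lex  "here"
[1,3] N\S  <  k=2
[3,4] (N\PP)\(N\S)  lex  "read"
[1,4] N\PP  <  k=3
[4,5] N\(N\PP)  lex  "that"
[1,5] N  <  k=4
[0,5] PP/N  >  k=1
[5,6] N  lex  "from"
[0,6] PP  >  k=5
[6,7] S\PP  lex  "a"
[0,7] S  <  k=6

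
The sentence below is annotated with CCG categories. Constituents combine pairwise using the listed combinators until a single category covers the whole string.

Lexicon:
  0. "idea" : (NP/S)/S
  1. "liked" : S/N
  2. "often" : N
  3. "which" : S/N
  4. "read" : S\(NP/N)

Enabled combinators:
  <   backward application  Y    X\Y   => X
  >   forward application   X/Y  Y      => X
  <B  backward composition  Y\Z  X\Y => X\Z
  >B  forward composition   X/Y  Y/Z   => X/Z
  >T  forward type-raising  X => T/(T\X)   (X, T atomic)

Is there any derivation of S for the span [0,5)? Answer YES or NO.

[0,5] S   <
  [0,4] NP/N   >B
    [0,3] NP/S   >
      [0,1] "idea" : (NP/S)/S
      [1,3] S   >
        [1,2] "liked" : S/N
        [2,3] "often" : N
    [3,4] "which" : S/N
  [4,5] "read" : S\(NP/N)

YES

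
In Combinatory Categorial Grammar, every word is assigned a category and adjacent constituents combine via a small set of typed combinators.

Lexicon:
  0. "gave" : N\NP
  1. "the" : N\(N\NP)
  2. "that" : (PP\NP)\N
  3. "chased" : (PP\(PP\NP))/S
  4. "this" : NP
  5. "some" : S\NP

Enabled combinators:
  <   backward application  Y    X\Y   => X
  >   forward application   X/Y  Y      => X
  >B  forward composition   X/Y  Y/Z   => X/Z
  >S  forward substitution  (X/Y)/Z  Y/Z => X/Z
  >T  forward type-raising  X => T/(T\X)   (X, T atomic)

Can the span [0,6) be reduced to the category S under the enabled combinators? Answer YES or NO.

NO

N\NP N\(N\NP) (PP\NP)\N (PP\(PP\NP))/S NP S\NP
CKY chart[0,6] = {N/(N\PP), NP/(NP\PP), PP, PP/(PP\PP), S/(S\PP)}; S ∉ chart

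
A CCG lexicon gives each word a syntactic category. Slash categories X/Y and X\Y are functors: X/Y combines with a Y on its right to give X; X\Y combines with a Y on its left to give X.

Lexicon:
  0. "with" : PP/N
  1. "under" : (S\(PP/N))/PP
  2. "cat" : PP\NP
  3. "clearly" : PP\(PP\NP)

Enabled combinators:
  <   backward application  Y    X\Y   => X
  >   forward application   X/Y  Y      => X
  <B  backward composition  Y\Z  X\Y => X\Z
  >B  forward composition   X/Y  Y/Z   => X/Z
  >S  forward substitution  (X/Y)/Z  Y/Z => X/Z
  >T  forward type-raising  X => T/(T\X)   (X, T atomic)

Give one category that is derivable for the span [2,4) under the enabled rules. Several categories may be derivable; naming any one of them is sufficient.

[0,4] S   <
  [0,1] "with" : PP/N
  [1,4] S\(PP/N)   >
    [1,2] "under" : (S\(PP/N))/PP
    [2,4] PP   <
      [2,3] "cat" : PP\NP
      [3,4] "clearly" : PP\(PP\NP)

PP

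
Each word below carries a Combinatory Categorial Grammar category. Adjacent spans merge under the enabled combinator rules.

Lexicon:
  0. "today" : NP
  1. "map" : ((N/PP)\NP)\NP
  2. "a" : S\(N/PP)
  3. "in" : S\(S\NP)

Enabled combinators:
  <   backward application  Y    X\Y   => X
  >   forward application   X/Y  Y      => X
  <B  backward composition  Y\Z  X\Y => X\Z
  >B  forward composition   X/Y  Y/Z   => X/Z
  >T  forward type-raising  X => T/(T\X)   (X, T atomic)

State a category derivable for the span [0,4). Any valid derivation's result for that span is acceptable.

S

[0,4] S   <
  [0,3] S\NP   <B
    [0,2] (N/PP)\NP   <
      [0,1] "today" : NP
      [1,2] "map" : ((N/PP)\NP)\NP
    [2,3] "a" : S\(N/PP)
  [3,4] "in" : S\(S\NP)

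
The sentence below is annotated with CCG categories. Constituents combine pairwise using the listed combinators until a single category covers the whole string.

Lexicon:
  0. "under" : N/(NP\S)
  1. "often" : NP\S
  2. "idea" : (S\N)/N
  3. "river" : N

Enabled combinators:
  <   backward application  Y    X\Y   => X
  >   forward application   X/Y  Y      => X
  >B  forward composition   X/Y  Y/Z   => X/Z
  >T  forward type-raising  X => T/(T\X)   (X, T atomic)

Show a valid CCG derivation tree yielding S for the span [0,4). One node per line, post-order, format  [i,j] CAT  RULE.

[0,1] N/(NP\S)  lex  "under"
[1,2] NP\S  lex  "often"
[0,2] N  >  k=1
[2,3] (S\N)/N  lex  "idea"
[3,4] N  lex  "river"
[2,4] S\N  >  k=3
[0,4] S  <  k=2

[0,4] S   <
  [0,2] N   >
    [0,1] "under" : N/(NP\S)
    [1,2] "often" : NP\S
  [2,4] S\N   >
    [2,3] "idea" : (S\N)/N
    [3,4] "river" : N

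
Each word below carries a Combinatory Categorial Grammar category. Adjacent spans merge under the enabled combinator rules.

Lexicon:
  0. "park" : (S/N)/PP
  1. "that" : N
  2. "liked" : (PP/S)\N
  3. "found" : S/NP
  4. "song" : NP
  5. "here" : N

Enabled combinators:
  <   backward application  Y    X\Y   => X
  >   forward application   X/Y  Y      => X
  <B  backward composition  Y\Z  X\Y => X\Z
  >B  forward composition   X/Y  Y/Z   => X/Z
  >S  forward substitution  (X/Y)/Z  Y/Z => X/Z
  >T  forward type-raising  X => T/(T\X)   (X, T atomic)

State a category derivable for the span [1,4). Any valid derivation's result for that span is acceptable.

[0,6] S   >
  [0,5] S/N   >
    [0,1] "park" : (S/N)/PP
    [1,5] PP   >
      [1,4] PP/NP   >B
        [1,3] PP/S   <
          [1,2] "that" : N
          [2,3] "liked" : (PP/S)\N
        [3,4] "found" : S/NP
      [4,5] "song" : NP
  [5,6] "here" : N

PP/NP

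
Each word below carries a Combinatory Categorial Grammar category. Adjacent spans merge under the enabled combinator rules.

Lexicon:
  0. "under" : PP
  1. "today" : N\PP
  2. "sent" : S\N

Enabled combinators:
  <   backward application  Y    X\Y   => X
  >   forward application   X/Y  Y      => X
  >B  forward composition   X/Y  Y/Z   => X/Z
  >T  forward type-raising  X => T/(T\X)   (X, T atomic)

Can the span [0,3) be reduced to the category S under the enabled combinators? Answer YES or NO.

YES

[0,3] S   <
  [0,2] N   >
    [0,1] N/(N\PP)   >T
      [0,1] "under" : PP
    [1,2] "today" : N\PP
  [2,3] "sent" : S\N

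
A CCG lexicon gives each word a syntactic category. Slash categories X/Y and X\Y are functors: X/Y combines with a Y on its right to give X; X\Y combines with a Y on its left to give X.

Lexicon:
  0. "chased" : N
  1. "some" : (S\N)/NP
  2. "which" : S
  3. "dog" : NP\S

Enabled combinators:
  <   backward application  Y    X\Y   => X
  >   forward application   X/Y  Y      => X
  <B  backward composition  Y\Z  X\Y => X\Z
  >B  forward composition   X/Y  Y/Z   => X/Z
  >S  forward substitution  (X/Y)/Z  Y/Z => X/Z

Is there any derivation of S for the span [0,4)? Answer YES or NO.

YES

[0,4] S   <
  [0,1] "chased" : N
  [1,4] S\N   >
    [1,2] "some" : (S\N)/NP
    [2,4] NP   <
      [2,3] "which" : S
      [3,4] "dog" : NP\S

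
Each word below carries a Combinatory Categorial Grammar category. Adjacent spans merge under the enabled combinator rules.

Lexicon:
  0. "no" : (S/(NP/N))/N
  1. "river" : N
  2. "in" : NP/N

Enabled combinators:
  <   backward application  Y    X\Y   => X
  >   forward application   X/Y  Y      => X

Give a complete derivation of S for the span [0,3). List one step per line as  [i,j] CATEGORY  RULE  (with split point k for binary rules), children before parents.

[0,3] S   >
  [0,2] S/(NP/N)   >
    [0,1] "no" : (S/(NP/N))/N
    [1,2] "river" : N
  [2,3] "in" : NP/N

[0,1] (S/(NP/N))/N  lex  "no"
[1,2] N  lex  "river"
[0,2] S/(NP/N)  >  k=1
[2,3] NP/N  lex  "in"
[0,3] S  >  k=2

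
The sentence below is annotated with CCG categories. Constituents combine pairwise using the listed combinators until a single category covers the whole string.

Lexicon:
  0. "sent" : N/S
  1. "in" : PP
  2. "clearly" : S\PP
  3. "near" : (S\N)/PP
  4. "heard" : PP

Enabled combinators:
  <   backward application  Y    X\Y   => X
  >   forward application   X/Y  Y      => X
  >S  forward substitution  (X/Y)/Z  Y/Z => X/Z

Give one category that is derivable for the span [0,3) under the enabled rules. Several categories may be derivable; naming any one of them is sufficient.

N

[0,5] S   <
  [0,3] N   >
    [0,1] "sent" : N/S
    [1,3] S   <
      [1,2] "in" : PP
      [2,3] "clearly" : S\PP
  [3,5] S\N   >
    [3,4] "near" : (S\N)/PP
    [4,5] "heard" : PP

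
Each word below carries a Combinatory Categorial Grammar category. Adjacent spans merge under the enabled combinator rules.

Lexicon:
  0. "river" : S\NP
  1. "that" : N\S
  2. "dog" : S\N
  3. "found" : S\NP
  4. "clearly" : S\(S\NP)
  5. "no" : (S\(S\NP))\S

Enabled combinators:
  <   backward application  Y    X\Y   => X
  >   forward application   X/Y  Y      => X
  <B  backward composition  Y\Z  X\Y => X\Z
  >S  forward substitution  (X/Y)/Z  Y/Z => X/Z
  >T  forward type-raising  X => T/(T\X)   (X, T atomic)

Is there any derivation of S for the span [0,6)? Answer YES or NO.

YES

[0,6] S   <
  [0,3] S\NP   <B
    [0,2] N\NP   <B
      [0,1] "river" : S\NP
      [1,2] "that" : N\S
    [2,3] "dog" : S\N
  [3,6] S\(S\NP)   <
    [3,5] S   <
      [3,4] "found" : S\NP
      [4,5] "clearly" : S\(S\NP)
    [5,6] "no" : (S\(S\NP))\S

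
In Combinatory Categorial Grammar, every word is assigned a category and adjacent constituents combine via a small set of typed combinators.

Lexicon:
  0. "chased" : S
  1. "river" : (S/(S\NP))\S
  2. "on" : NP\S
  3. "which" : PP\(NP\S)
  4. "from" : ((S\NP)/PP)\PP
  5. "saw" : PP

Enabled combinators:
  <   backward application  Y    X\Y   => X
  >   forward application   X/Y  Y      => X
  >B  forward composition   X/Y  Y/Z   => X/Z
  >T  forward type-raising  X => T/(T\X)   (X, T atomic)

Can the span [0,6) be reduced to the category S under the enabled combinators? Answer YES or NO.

[0,6] S   >
  [0,2] S/(S\NP)   <
    [0,1] "chased" : S
    [1,2] "river" : (S/(S\NP))\S
  [2,6] S\NP   >
    [2,5] (S\NP)/PP   <
      [2,4] PP   <
        [2,3] "on" : NP\S
        [3,4] "which" : PP\(NP\S)
      [4,5] "from" : ((S\NP)/PP)\PP
    [5,6] "saw" : PP

YES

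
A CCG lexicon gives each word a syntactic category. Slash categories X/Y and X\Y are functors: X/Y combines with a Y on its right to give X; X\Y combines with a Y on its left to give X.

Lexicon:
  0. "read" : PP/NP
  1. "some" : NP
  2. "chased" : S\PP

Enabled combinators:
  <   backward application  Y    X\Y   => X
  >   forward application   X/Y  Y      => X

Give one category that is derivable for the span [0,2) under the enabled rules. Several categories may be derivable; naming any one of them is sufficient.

PP

[0,3] S   <
  [0,2] PP   >
    [0,1] "read" : PP/NP
    [1,2] "some" : NP
  [2,3] "chased" : S\PP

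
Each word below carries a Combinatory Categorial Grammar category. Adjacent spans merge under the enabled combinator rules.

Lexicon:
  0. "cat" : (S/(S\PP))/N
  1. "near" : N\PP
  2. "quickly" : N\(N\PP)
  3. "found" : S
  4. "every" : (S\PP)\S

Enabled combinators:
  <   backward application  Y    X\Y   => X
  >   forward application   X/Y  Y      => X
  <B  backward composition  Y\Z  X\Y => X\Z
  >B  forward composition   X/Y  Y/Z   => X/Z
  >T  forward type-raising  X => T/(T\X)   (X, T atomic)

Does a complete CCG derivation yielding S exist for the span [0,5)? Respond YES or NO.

[0,5] S   >
  [0,3] S/(S\PP)   >
    [0,1] "cat" : (S/(S\PP))/N
    [1,3] N   <
      [1,2] "near" : N\PP
      [2,3] "quickly" : N\(N\PP)
  [3,5] S\PP   <
    [3,4] "found" : S
    [4,5] "every" : (S\PP)\S

YES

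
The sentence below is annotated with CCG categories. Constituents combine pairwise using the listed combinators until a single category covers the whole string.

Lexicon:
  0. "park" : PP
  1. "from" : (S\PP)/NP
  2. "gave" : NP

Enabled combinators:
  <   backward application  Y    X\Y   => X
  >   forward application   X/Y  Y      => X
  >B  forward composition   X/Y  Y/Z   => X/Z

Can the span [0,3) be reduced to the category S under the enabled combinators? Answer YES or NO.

[0,3] S   <
  [0,1] "park" : PP
  [1,3] S\PP   >
    [1,2] "from" : (S\PP)/NP
    [2,3] "gave" : NP

YES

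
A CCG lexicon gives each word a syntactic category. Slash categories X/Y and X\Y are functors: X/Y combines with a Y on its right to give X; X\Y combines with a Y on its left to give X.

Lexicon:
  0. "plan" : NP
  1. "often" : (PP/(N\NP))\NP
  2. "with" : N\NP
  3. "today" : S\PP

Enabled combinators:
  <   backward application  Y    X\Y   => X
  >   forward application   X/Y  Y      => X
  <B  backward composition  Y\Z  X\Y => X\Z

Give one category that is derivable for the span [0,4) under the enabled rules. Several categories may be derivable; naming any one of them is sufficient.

[0,4] S   <
  [0,3] PP   >
    [0,2] PP/(N\NP)   <
      [0,1] "plan" : NP
      [1,2] "often" : (PP/(N\NP))\NP
    [2,3] "with" : N\NP
  [3,4] "today" : S\PP

S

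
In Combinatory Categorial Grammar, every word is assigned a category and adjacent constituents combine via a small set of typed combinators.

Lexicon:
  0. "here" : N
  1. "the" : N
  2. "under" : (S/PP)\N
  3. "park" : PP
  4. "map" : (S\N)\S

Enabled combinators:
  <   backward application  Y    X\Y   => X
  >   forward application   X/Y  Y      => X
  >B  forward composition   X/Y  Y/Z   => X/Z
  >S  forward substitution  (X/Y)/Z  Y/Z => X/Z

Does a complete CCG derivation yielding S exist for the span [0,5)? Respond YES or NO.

YES

[0,5] S   <
  [0,1] "here" : N
  [1,5] S\N   <
    [1,4] S   >
      [1,3] S/PP   <
        [1,2] "the" : N
        [2,3] "under" : (S/PP)\N
      [3,4] "park" : PP
    [4,5] "map" : (S\N)\S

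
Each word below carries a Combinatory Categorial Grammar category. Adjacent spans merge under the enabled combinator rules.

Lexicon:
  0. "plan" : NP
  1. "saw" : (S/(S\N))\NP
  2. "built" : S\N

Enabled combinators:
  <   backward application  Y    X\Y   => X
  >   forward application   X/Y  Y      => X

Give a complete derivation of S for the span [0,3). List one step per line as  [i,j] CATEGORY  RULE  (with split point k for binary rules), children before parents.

[0,1] NP  lex  "plan"
[1,2] (S/(S\N))\NP  lex  "saw"
[0,2] S/(S\N)  <  k=1
[2,3] S\N  lex  "built"
[0,3] S  >  k=2

[0,3] S   >
  [0,2] S/(S\N)   <
    [0,1] "plan" : NP
    [1,2] "saw" : (S/(S\N))\NP
  [2,3] "built" : S\N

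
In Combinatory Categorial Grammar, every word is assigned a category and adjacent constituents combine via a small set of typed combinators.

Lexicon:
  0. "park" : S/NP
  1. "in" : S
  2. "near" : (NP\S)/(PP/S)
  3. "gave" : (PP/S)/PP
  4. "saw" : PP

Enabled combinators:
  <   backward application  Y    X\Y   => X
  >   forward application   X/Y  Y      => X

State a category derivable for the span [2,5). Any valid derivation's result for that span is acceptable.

NP\S

[0,5] S   >
  [0,1] "park" : S/NP
  [1,5] NP   <
    [1,2] "in" : S
    [2,5] NP\S   >
      [2,3] "near" : (NP\S)/(PP/S)
      [3,5] PP/S   >
        [3,4] "gave" : (PP/S)/PP
        [4,5] "saw" : PP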